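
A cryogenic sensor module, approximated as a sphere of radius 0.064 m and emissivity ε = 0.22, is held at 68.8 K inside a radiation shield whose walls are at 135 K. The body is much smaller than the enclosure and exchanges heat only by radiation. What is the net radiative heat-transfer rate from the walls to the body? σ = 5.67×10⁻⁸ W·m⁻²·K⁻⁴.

For a small grey body in a large enclosure: P_net = εσA(T_body⁴ − T_wall⁴).
A = 4πr² = 0.05147 m²; T_body⁴ − T_wall⁴ = 2.241×10⁷ − 3.322×10⁸ = -3.097×10⁸ K⁴.
|P_net| = 0.22·5.67×10⁻⁸·0.05147·3.097×10⁸.

P_net ≈ 0.199 W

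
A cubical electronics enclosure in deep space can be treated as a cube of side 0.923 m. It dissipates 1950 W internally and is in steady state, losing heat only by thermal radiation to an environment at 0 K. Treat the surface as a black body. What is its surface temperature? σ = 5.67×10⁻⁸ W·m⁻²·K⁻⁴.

T ≈ 286 K

Steady state: internal power = radiated power, P = εσA T⁴.
Radiating area A = 6L² = 5.112 m².
T⁴ = P/(εσA) = 1950/(1.0·5.67×10⁻⁸·5.112) = 6.728×10⁹ K⁴.
T = (6.728×10⁹)^(1/4).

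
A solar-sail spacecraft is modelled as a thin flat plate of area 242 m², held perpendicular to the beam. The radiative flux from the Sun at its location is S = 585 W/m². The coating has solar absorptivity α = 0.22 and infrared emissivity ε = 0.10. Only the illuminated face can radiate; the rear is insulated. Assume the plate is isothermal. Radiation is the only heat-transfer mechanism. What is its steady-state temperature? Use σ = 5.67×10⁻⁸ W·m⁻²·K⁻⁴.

At equilibrium, absorbed power = emitted power.
Absorbing cross-section = A = 242.0 m²; emitting surface = A = 242.0 m² (ratio 1).
αS·A_cross = εσ·A_surf·T⁴  ⇒  T⁴ = αS/(ε·1σ).
T⁴ = 0.220·585/(0.10·1·5.67×10⁻⁸) = 2.270×10¹⁰ K⁴.
T = (2.270×10¹⁰)^(1/4).

T ≈ 388 K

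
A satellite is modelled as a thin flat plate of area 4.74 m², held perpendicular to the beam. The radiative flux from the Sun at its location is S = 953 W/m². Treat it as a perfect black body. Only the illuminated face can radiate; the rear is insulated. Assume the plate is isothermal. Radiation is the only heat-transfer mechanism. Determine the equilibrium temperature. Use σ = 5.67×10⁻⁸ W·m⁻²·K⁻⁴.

At equilibrium, absorbed power = emitted power.
Absorbing cross-section = A = 4.740 m²; emitting surface = A = 4.740 m² (ratio 1).
S·A_cross = εσ·A_surf·T⁴  ⇒  T⁴ = S/(1σ).
T⁴ = 1.00·953/(1·5.67×10⁻⁸) = 1.681×10¹⁰ K⁴.
T = (1.681×10¹⁰)^(1/4).

T ≈ 360 K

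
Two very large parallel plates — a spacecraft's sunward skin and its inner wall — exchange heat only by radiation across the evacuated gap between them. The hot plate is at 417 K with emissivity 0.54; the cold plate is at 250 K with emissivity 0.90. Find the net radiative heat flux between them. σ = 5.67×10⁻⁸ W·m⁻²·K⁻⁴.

q ≈ 761 W/m²

For two infinite grey parallel plates, q = σ(T₁⁴ − T₂⁴)/(1/ε₁ + 1/ε₂ − 1).
T₁⁴ − T₂⁴ = 3.024×10¹⁰ − 3.906×10⁹ = 2.633×10¹⁰ K⁴.
1/ε₁ + 1/ε₂ − 1 = 1.852 + 1.111 − 1 = 1.963.
q = 5.67×10⁻⁸ × 2.633×10¹⁰ / 1.963.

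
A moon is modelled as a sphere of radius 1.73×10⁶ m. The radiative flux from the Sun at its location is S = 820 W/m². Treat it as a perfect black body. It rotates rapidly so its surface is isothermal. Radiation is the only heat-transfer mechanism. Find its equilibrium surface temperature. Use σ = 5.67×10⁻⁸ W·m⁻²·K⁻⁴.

At equilibrium, absorbed power = emitted power.
Absorbing cross-section = πr² = 9.402×10¹² m²; emitting surface = 4πr² = 3.761×10¹³ m² (ratio 4).
S·A_cross = εσ·A_surf·T⁴  ⇒  T⁴ = S/(4σ).
T⁴ = 1.00·820/(4·5.67×10⁻⁸) = 3.616×10⁹ K⁴.
T = (3.616×10⁹)^(1/4).

T ≈ 245 K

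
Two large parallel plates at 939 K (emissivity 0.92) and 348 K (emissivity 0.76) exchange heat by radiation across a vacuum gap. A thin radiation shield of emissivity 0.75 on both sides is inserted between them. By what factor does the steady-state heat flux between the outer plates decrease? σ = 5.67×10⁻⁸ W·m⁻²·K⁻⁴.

factor ≈ 2.19

Without shield: q₀ = σΔ(T⁴)/(1/ε₁+1/ε₂−1) with denominator 1.403.
With shield the two gaps are in series; the resistances add: (1/ε₁+1/ε_s−1)+(1/ε_s+1/ε₂−1) = 1.420+1.649 = 3.069.
Heat-flux ratio q₀/q = 3.069/1.403.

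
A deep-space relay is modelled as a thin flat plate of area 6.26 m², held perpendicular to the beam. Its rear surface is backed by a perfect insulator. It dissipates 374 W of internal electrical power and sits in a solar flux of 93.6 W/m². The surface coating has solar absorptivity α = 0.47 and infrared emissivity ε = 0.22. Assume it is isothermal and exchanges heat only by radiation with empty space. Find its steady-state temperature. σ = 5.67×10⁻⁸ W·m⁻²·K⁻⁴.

T ≈ 302 K

At steady state, absorbed solar power + internal power = radiated power.
Absorbed: α·S·A_cross = 0.47·93.6·6.260 = 275.4 W (cross-section A).
Total input = 275.4 + 374 = 649.4 W.
Radiated: εσ·A_surf·T⁴ with A_surf = A = 6.260 m².
T⁴ = 649.4/(0.22·5.67×10⁻⁸·6.260) = 8.316×10⁹ K⁴.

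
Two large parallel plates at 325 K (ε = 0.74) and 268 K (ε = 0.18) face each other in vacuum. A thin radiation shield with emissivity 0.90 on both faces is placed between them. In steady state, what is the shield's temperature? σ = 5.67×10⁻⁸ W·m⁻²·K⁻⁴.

T_s ≈ 316 K

In steady state the net flux on the hot side equals that on the cold side.
σ(T₁⁴−T_s⁴)/D₁ = σ(T_s⁴−T₂⁴)/D₂, with D₁ = 1/ε₁+1/ε_s−1 = 1.462, D₂ = 1/ε_s+1/ε₂−1 = 5.667.
Solve for T_s⁴: T_s⁴ = (D₂·T₁⁴ + D₁·T₂⁴)/(D₁+D₂) = 9.926×10⁹ K⁴.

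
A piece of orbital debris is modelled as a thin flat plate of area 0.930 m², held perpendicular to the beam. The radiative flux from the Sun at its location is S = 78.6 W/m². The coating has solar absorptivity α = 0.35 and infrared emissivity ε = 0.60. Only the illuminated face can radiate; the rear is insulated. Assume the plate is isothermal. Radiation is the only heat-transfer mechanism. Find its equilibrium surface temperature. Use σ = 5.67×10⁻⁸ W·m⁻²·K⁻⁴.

At equilibrium, absorbed power = emitted power.
Absorbing cross-section = A = 0.9300 m²; emitting surface = A = 0.9300 m² (ratio 1).
αS·A_cross = εσ·A_surf·T⁴  ⇒  T⁴ = αS/(ε·1σ).
T⁴ = 0.350·78.6/(0.60·1·5.67×10⁻⁸) = 8.086×10⁸ K⁴.
T = (8.086×10⁸)^(1/4).

T ≈ 169 K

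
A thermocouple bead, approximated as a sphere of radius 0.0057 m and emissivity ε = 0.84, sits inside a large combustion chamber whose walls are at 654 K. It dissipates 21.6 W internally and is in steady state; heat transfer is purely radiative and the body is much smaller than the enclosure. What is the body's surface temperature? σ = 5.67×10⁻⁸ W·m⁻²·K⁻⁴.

T ≈ 1070 K

For a small grey body in a large enclosure, net radiated power = εσA(T⁴ − T_w⁴).
Steady state: P = εσA(T⁴ − T_w⁴) with A = 4πr² = 4.083×10⁻⁴ m².
T⁴ = P/(εσA) + T_w⁴ = 21.6/(0.84·5.67×10⁻⁸·4.083×10⁻⁴) + (654)⁴
    = 1.111×10¹² + 1.829×10¹¹ = 1.294×10¹² K⁴.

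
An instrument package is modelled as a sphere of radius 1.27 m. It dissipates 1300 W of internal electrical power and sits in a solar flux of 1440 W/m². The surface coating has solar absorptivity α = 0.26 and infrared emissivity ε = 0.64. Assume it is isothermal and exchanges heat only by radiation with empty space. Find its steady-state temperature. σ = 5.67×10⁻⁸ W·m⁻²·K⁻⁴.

T ≈ 257 K

At steady state, absorbed solar power + internal power = radiated power.
Absorbed: α·S·A_cross = 0.26·1440·5.067 = 1897 W (cross-section πr²).
Total input = 1897 + 1300 = 3197 W.
Radiated: εσ·A_surf·T⁴ with A_surf = 4πr² = 20.27 m².
T⁴ = 3197/(0.64·5.67×10⁻⁸·20.27) = 4.347×10⁹ K⁴.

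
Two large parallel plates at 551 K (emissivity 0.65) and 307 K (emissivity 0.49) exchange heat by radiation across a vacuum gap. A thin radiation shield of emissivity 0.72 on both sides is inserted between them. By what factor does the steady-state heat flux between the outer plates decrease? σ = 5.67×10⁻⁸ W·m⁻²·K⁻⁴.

Without shield: q₀ = σΔ(T⁴)/(1/ε₁+1/ε₂−1) with denominator 2.579.
With shield the two gaps are in series; the resistances add: (1/ε₁+1/ε_s−1)+(1/ε_s+1/ε₂−1) = 1.927+2.430 = 4.357.
Heat-flux ratio q₀/q = 4.357/2.579.

factor ≈ 1.69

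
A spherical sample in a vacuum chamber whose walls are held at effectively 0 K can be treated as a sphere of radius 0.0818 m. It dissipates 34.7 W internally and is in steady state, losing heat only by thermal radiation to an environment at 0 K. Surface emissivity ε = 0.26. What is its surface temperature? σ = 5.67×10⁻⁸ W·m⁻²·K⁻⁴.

T ≈ 409 K

Steady state: internal power = radiated power, P = εσA T⁴.
Radiating area A = 4πr² = 0.08408 m².
T⁴ = P/(εσA) = 34.7/(0.26·5.67×10⁻⁸·0.08408) = 2.799×10¹⁰ K⁴.
T = (2.799×10¹⁰)^(1/4).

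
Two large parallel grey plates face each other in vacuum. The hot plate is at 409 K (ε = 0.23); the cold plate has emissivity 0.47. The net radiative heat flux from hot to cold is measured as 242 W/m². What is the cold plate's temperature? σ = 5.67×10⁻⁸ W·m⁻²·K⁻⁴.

T₂ ≈ 261 K

q = σ(T₁⁴ − T₂⁴)/(1/ε₁ + 1/ε₂ − 1); denominator = 5.475.
T₂⁴ = T₁⁴ − q·(1/ε₁+1/ε₂−1)/σ = 2.798×10¹⁰ − 242·5.475/5.67×10⁻⁸
    = 4.613×10⁹ K⁴.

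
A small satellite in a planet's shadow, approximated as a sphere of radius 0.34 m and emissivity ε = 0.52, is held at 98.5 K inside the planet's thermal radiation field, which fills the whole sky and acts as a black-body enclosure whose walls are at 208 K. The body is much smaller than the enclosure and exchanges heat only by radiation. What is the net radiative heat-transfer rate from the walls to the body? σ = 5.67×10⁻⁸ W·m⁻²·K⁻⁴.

For a small grey body in a large enclosure: P_net = εσA(T_body⁴ − T_wall⁴).
A = 4πr² = 1.453 m²; T_body⁴ − T_wall⁴ = 9.413×10⁷ − 1.872×10⁹ = -1.778×10⁹ K⁴.
|P_net| = 0.52·5.67×10⁻⁸·1.453·1.778×10⁹.

P_net ≈ 76.1 W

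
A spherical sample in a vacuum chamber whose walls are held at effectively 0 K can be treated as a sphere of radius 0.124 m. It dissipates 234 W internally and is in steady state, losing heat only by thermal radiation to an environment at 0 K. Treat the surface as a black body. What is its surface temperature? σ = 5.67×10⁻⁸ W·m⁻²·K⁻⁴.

Steady state: internal power = radiated power, P = εσA T⁴.
Radiating area A = 4πr² = 0.1932 m².
T⁴ = P/(εσA) = 234/(1.0·5.67×10⁻⁸·0.1932) = 2.136×10¹⁰ K⁴.
T = (2.136×10¹⁰)^(1/4).

T ≈ 382 K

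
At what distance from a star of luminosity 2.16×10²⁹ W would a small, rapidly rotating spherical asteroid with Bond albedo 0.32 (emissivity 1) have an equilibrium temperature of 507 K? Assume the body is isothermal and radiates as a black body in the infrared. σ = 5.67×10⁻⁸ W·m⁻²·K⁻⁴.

d ≈ 8.83×10¹¹ m

For an isothermal black-emitting sphere, (1−a)S·πr² = σ·4πr²·T⁴ ⇒ S = 4σT⁴/(1−a).
S = 4·5.67×10⁻⁸·(507)⁴/0.680 = 22040 W/m².
Flux falls as S = L/(4πd²), so d = √(L/(4πS)) = √(2.16×10²⁹/(4π·22040)).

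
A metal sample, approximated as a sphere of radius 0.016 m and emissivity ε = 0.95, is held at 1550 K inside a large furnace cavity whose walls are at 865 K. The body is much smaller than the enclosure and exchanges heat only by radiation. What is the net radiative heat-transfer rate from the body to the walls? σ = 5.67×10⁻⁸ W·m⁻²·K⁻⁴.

For a small grey body in a large enclosure: P_net = εσA(T_body⁴ − T_wall⁴).
A = 4πr² = 0.003217 m²; T_body⁴ − T_wall⁴ = 5.772×10¹² − 5.598×10¹¹ = 5.212×10¹² K⁴.
|P_net| = 0.95·5.67×10⁻⁸·0.003217·5.212×10¹².

P_net ≈ 903 W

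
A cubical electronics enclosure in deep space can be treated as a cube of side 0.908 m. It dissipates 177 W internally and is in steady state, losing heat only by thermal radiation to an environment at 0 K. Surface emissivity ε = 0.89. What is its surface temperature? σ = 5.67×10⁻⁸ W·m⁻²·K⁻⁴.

T ≈ 163 K

Steady state: internal power = radiated power, P = εσA T⁴.
Radiating area A = 6L² = 4.947 m².
T⁴ = P/(εσA) = 177/(0.89·5.67×10⁻⁸·4.947) = 7.091×10⁸ K⁴.
T = (7.091×10⁸)^(1/4).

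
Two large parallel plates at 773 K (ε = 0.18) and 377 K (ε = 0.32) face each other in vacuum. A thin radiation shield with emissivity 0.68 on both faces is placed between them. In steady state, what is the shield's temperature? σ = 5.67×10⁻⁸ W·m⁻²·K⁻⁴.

T_s ≈ 618 K

In steady state the net flux on the hot side equals that on the cold side.
σ(T₁⁴−T_s⁴)/D₁ = σ(T_s⁴−T₂⁴)/D₂, with D₁ = 1/ε₁+1/ε_s−1 = 6.026, D₂ = 1/ε_s+1/ε₂−1 = 3.596.
Solve for T_s⁴: T_s⁴ = (D₂·T₁⁴ + D₁·T₂⁴)/(D₁+D₂) = 1.461×10¹¹ K⁴.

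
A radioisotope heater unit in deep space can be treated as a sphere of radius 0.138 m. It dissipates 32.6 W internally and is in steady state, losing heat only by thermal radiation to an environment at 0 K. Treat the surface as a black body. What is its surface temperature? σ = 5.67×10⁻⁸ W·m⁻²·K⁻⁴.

Steady state: internal power = radiated power, P = εσA T⁴.
Radiating area A = 4πr² = 0.2393 m².
T⁴ = P/(εσA) = 32.6/(1.0·5.67×10⁻⁸·0.2393) = 2.403×10⁹ K⁴.
T = (2.403×10⁹)^(1/4).

T ≈ 221 K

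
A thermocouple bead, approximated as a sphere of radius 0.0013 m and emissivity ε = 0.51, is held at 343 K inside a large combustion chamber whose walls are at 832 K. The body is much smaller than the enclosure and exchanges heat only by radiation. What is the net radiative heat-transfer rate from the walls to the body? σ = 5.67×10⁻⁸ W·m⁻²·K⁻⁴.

For a small grey body in a large enclosure: P_net = εσA(T_body⁴ − T_wall⁴).
A = 4πr² = 2.124×10⁻⁵ m²; T_body⁴ − T_wall⁴ = 1.384×10¹⁰ − 4.792×10¹¹ = -4.653×10¹¹ K⁴.
|P_net| = 0.51·5.67×10⁻⁸·2.124×10⁻⁵·4.653×10¹¹.

P_net ≈ 0.286 W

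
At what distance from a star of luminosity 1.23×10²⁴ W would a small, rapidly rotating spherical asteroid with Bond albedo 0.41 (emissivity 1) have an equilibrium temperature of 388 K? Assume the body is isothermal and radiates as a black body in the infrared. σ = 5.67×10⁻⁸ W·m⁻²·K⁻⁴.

For an isothermal black-emitting sphere, (1−a)S·πr² = σ·4πr²·T⁴ ⇒ S = 4σT⁴/(1−a).
S = 4·5.67×10⁻⁸·(388)⁴/0.590 = 8712 W/m².
Flux falls as S = L/(4πd²), so d = √(L/(4πS)) = √(1.23×10²⁴/(4π·8712)).

d ≈ 3.35×10⁹ m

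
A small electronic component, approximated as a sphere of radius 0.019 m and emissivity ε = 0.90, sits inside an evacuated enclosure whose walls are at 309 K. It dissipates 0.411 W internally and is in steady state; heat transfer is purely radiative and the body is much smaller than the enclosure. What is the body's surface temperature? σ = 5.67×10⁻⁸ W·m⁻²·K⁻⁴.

For a small grey body in a large enclosure, net radiated power = εσA(T⁴ − T_w⁴).
Steady state: P = εσA(T⁴ − T_w⁴) with A = 4πr² = 0.004536 m².
T⁴ = P/(εσA) + T_w⁴ = 0.411/(0.90·5.67×10⁻⁸·0.004536) + (309)⁴
    = 1.775×10⁹ + 9.117×10⁹ = 1.089×10¹⁰ K⁴.

T ≈ 323 K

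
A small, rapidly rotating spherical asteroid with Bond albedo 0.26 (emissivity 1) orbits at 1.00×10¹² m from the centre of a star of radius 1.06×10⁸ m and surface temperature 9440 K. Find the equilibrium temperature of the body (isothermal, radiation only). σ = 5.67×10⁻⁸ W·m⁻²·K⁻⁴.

T ≈ 63.7 K

The star's surface emits σT_*⁴; at distance d the flux is S = σT_*⁴(R_*/d)².
S = 5.67×10⁻⁸·(9440)⁴·(1.06×10⁸/1.00×10¹²)² = 5.059 W/m².
For an isothermal sphere T⁴ = (1−a)S/(4σ) = 1.651×10⁷ K⁴.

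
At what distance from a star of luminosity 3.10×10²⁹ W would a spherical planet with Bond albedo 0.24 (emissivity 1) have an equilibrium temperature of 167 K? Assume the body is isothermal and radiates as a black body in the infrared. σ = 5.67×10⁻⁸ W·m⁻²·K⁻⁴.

For an isothermal black-emitting sphere, (1−a)S·πr² = σ·4πr²·T⁴ ⇒ S = 4σT⁴/(1−a).
S = 4·5.67×10⁻⁸·(167)⁴/0.760 = 232.1 W/m².
Flux falls as S = L/(4πd²), so d = √(L/(4πS)) = √(3.10×10²⁹/(4π·232.1)).

d ≈ 1.03×10¹³ m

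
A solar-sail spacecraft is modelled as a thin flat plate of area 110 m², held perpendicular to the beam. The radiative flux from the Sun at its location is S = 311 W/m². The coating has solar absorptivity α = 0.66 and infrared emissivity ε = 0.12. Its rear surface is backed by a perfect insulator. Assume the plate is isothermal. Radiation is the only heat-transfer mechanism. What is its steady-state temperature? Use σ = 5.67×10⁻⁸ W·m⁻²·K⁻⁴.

At equilibrium, absorbed power = emitted power.
Absorbing cross-section = A = 110.0 m²; emitting surface = A = 110.0 m² (ratio 1).
αS·A_cross = εσ·A_surf·T⁴  ⇒  T⁴ = αS/(ε·1σ).
T⁴ = 0.660·311/(0.12·1·5.67×10⁻⁸) = 3.017×10¹⁰ K⁴.
T = (3.017×10¹⁰)^(1/4).

T ≈ 417 K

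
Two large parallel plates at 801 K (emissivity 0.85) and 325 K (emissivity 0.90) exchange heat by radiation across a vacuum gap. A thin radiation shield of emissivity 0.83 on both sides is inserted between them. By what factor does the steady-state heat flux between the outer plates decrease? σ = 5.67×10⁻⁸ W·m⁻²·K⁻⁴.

Without shield: q₀ = σΔ(T⁴)/(1/ε₁+1/ε₂−1) with denominator 1.288.
With shield the two gaps are in series; the resistances add: (1/ε₁+1/ε_s−1)+(1/ε_s+1/ε₂−1) = 1.381+1.316 = 2.697.
Heat-flux ratio q₀/q = 2.697/1.288.

factor ≈ 2.09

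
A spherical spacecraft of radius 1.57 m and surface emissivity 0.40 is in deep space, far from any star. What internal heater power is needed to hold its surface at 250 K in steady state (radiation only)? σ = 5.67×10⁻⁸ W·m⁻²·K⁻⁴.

P ≈ 2740 W

P = εσ·4πr²·T⁴.
4πr² = 30.97 m²; T⁴ = 3.906×10⁹ K⁴.
P = 0.40·5.67×10⁻⁸·30.97·3.906×10⁹.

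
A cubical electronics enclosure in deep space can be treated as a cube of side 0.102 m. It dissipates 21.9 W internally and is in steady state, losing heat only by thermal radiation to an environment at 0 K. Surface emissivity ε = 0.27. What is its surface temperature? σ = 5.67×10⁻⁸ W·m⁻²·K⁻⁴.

Steady state: internal power = radiated power, P = εσA T⁴.
Radiating area A = 6L² = 0.06242 m².
T⁴ = P/(εσA) = 21.9/(0.27·5.67×10⁻⁸·0.06242) = 2.292×10¹⁰ K⁴.
T = (2.292×10¹⁰)^(1/4).

T ≈ 389 K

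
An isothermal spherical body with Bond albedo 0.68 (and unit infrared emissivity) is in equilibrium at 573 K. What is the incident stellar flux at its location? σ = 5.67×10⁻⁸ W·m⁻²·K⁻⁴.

(1−a)S·πr² = σ·4πr²·T⁴ ⇒ S = 4σT⁴/(1−a).
S = 4·5.67×10⁻⁸·1.078×10¹¹/0.320.

S ≈ 76400 W/m²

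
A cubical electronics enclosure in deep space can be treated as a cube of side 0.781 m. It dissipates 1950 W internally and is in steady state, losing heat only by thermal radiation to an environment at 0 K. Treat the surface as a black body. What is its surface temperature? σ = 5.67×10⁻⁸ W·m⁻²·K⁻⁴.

T ≈ 311 K

Steady state: internal power = radiated power, P = εσA T⁴.
Radiating area A = 6L² = 3.660 m².
T⁴ = P/(εσA) = 1950/(1.0·5.67×10⁻⁸·3.660) = 9.397×10⁹ K⁴.
T = (9.397×10⁹)^(1/4).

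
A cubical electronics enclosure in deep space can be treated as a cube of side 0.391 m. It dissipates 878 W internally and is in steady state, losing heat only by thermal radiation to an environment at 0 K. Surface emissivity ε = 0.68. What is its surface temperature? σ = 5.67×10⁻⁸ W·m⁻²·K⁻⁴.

Steady state: internal power = radiated power, P = εσA T⁴.
Radiating area A = 6L² = 0.9173 m².
T⁴ = P/(εσA) = 878/(0.68·5.67×10⁻⁸·0.9173) = 2.483×10¹⁰ K⁴.
T = (2.483×10¹⁰)^(1/4).

T ≈ 397 K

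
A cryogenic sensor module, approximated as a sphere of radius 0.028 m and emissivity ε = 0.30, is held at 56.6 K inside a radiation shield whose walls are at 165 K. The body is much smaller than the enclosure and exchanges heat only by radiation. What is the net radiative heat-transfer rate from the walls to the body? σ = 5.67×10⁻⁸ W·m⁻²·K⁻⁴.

P_net ≈ 0.122 W

For a small grey body in a large enclosure: P_net = εσA(T_body⁴ − T_wall⁴).
A = 4πr² = 0.009852 m²; T_body⁴ − T_wall⁴ = 1.026×10⁷ − 7.412×10⁸ = -7.309×10⁸ K⁴.
|P_net| = 0.30·5.67×10⁻⁸·0.009852·7.309×10⁸.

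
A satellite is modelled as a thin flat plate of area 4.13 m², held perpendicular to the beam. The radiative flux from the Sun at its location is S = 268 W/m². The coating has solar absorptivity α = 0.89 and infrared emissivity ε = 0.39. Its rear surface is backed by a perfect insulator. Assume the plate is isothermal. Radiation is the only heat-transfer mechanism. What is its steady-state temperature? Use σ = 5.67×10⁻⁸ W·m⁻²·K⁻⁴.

T ≈ 322 K

At equilibrium, absorbed power = emitted power.
Absorbing cross-section = A = 4.130 m²; emitting surface = A = 4.130 m² (ratio 1).
αS·A_cross = εσ·A_surf·T⁴  ⇒  T⁴ = αS/(ε·1σ).
T⁴ = 0.890·268/(0.39·1·5.67×10⁻⁸) = 1.079×10¹⁰ K⁴.
T = (1.079×10¹⁰)^(1/4).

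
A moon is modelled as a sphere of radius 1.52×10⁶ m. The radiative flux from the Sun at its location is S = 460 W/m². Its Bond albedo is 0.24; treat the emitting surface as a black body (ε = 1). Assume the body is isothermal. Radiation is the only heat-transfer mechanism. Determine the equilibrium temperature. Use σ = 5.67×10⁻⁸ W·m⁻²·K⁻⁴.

At equilibrium, absorbed power = emitted power.
Absorbing cross-section = πr² = 7.258×10¹² m²; emitting surface = 4πr² = 2.903×10¹³ m² (ratio 4).
(1−a)S·A_cross = εσ·A_surf·T⁴  ⇒  T⁴ = (1−a)S/(4σ).
T⁴ = 0.760·460/(4·5.67×10⁻⁸) = 1.541×10⁹ K⁴.
T = (1.541×10⁹)^(1/4).

T ≈ 198 K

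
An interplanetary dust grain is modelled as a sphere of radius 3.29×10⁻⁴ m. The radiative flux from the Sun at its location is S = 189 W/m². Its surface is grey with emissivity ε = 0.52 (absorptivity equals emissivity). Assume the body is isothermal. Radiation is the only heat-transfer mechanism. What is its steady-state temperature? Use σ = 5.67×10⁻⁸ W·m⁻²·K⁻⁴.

At equilibrium, absorbed power = emitted power.
Absorbing cross-section = πr² = 3.400×10⁻⁷ m²; emitting surface = 4πr² = 1.360×10⁻⁶ m² (ratio 4).
εS·A_cross = εσ·A_surf·T⁴  ⇒  T⁴ = S/(4σ)   (ε cancels).
T⁴ = 189/(4·5.67×10⁻⁸) = 8.333×10⁸ K⁴.
T = (8.333×10⁸)^(1/4).

T ≈ 170 K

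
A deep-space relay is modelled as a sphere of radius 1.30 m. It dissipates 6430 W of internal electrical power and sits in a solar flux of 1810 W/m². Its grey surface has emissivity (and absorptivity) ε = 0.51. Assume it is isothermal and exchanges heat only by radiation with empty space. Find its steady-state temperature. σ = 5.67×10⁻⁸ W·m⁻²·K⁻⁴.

T ≈ 369 K

At steady state, absorbed solar power + internal power = radiated power.
Absorbed: α·S·A_cross = 0.51·1810·5.309 = 4901 W (cross-section πr²).
Total input = 4901 + 6430 = 11330 W.
Radiated: εσ·A_surf·T⁴ with A_surf = 4πr² = 21.24 m².
T⁴ = 11330/(0.51·5.67×10⁻⁸·21.24) = 1.845×10¹⁰ K⁴.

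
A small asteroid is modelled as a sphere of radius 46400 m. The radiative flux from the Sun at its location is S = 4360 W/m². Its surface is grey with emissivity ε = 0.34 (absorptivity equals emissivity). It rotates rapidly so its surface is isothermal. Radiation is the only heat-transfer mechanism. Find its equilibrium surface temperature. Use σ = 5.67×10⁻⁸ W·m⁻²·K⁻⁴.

At equilibrium, absorbed power = emitted power.
Absorbing cross-section = πr² = 6.764×10⁹ m²; emitting surface = 4πr² = 2.705×10¹⁰ m² (ratio 4).
εS·A_cross = εσ·A_surf·T⁴  ⇒  T⁴ = S/(4σ)   (ε cancels).
T⁴ = 4360/(4·5.67×10⁻⁸) = 1.922×10¹⁰ K⁴.
T = (1.922×10¹⁰)^(1/4).

T ≈ 372 K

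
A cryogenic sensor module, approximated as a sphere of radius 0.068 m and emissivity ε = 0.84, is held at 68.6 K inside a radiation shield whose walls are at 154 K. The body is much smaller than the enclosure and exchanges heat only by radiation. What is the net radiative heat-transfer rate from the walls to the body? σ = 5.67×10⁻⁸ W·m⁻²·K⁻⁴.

For a small grey body in a large enclosure: P_net = εσA(T_body⁴ − T_wall⁴).
A = 4πr² = 0.05811 m²; T_body⁴ − T_wall⁴ = 2.215×10⁷ − 5.624×10⁸ = -5.403×10⁸ K⁴.
|P_net| = 0.84·5.67×10⁻⁸·0.05811·5.403×10⁸.

P_net ≈ 1.50 W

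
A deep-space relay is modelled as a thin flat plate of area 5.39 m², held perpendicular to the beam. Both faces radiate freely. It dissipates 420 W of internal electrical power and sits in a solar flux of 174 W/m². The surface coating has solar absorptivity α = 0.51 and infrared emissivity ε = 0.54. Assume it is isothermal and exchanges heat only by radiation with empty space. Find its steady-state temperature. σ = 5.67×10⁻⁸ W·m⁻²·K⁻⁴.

At steady state, absorbed solar power + internal power = radiated power.
Absorbed: α·S·A_cross = 0.51·174·5.390 = 478.3 W (cross-section A).
Total input = 478.3 + 420 = 898.3 W.
Radiated: εσ·A_surf·T⁴ with A_surf = 2A = 10.78 m².
T⁴ = 898.3/(0.54·5.67×10⁻⁸·10.78) = 2.722×10⁹ K⁴.

T ≈ 228 K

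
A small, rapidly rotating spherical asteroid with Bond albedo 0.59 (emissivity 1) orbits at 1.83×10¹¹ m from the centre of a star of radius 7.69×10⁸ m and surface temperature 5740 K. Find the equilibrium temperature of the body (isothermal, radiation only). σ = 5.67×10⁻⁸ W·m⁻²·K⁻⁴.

The star's surface emits σT_*⁴; at distance d the flux is S = σT_*⁴(R_*/d)².
S = 5.67×10⁻⁸·(5740)⁴·(7.69×10⁸/1.83×10¹¹)² = 1087 W/m².
For an isothermal sphere T⁴ = (1−a)S/(4σ) = 1.965×10⁹ K⁴.

T ≈ 211 K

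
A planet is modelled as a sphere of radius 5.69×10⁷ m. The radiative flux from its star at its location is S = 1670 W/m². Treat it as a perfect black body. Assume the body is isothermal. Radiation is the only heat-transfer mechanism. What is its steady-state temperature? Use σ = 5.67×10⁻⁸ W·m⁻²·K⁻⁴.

At equilibrium, absorbed power = emitted power.
Absorbing cross-section = πr² = 1.017×10¹⁶ m²; emitting surface = 4πr² = 4.069×10¹⁶ m² (ratio 4).
S·A_cross = εσ·A_surf·T⁴  ⇒  T⁴ = S/(4σ).
T⁴ = 1.00·1670/(4·5.67×10⁻⁸) = 7.363×10⁹ K⁴.
T = (7.363×10⁹)^(1/4).

T ≈ 293 K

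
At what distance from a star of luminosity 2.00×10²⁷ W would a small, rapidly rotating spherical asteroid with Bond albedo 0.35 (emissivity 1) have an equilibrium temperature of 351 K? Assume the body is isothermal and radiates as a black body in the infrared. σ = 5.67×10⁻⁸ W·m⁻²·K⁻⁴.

For an isothermal black-emitting sphere, (1−a)S·πr² = σ·4πr²·T⁴ ⇒ S = 4σT⁴/(1−a).
S = 4·5.67×10⁻⁸·(351)⁴/0.650 = 5296 W/m².
Flux falls as S = L/(4πd²), so d = √(L/(4πS)) = √(2.00×10²⁷/(4π·5296)).

d ≈ 1.73×10¹¹ m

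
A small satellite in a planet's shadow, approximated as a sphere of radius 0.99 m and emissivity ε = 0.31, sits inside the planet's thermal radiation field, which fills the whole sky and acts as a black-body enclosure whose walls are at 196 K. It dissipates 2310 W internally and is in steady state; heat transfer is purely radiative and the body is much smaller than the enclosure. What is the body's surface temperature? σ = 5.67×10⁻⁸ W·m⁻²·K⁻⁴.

T ≈ 332 K

For a small grey body in a large enclosure, net radiated power = εσA(T⁴ − T_w⁴).
Steady state: P = εσA(T⁴ − T_w⁴) with A = 4πr² = 12.32 m².
T⁴ = P/(εσA) + T_w⁴ = 2310/(0.31·5.67×10⁻⁸·12.32) + (196)⁴
    = 1.067×10¹⁰ + 1.476×10⁹ = 1.215×10¹⁰ K⁴.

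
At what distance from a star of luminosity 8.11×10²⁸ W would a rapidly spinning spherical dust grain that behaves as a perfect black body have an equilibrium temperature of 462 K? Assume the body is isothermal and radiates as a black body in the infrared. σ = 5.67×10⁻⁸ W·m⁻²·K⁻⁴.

d ≈ 7.90×10¹¹ m

For an isothermal black-emitting sphere, (1−a)S·πr² = σ·4πr²·T⁴ ⇒ S = 4σT⁴/(1−a).
S = 4·5.67×10⁻⁸·(462)⁴/1.00 = 10330 W/m².
Flux falls as S = L/(4πd²), so d = √(L/(4πS)) = √(8.11×10²⁸/(4π·10330)).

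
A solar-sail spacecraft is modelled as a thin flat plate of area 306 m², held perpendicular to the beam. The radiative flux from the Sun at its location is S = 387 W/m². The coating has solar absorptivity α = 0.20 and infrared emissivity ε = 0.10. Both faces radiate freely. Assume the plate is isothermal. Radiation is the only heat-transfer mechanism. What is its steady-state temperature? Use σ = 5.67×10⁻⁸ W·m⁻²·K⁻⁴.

T ≈ 287 K

At equilibrium, absorbed power = emitted power.
Absorbing cross-section = A = 306.0 m²; emitting surface = 2A = 612.0 m² (ratio 2).
αS·A_cross = εσ·A_surf·T⁴  ⇒  T⁴ = αS/(ε·2σ).
T⁴ = 0.200·387/(0.10·2·5.67×10⁻⁸) = 6.825×10⁹ K⁴.
T = (6.825×10⁹)^(1/4).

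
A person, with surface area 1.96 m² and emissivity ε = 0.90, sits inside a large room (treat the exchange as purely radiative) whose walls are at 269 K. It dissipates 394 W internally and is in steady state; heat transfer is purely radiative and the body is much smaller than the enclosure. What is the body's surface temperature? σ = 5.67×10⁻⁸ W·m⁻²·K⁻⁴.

T ≈ 309 K

For a small grey body in a large enclosure, net radiated power = εσA(T⁴ − T_w⁴).
Steady state: P = εσA(T⁴ − T_w⁴) with A = 1.96 m².
T⁴ = P/(εσA) + T_w⁴ = 394/(0.90·5.67×10⁻⁸·1.960) + (269)⁴
    = 3.939×10⁹ + 5.236×10⁹ = 9.175×10⁹ K⁴.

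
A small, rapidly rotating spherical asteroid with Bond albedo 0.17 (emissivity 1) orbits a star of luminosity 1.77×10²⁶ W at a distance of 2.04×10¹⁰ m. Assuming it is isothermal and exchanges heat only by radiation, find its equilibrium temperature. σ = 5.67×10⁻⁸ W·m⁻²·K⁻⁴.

T ≈ 593 K

First find the stellar flux at distance d: S = L/(4πd²) = 1.77×10²⁶/(4π·(2.04×10¹⁰)²) = 33850 W/m².
For an isothermal sphere, absorbed (1−a)S·πr² = emitted σ·4πr²·T⁴, so T⁴ = (1−a)S/(4σ).
T⁴ = 0.830·33850/(4·5.67×10⁻⁸) = 1.239×10¹¹ K⁴.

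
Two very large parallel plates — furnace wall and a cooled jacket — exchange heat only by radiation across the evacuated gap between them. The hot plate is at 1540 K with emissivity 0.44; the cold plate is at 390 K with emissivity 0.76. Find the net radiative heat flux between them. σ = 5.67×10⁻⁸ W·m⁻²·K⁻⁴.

q ≈ 1.23×10⁵ W/m²

For two infinite grey parallel plates, q = σ(T₁⁴ − T₂⁴)/(1/ε₁ + 1/ε₂ − 1).
T₁⁴ − T₂⁴ = 5.624×10¹² − 2.313×10¹⁰ = 5.601×10¹² K⁴.
1/ε₁ + 1/ε₂ − 1 = 2.273 + 1.316 − 1 = 2.589.
q = 5.67×10⁻⁸ × 5.601×10¹² / 2.589.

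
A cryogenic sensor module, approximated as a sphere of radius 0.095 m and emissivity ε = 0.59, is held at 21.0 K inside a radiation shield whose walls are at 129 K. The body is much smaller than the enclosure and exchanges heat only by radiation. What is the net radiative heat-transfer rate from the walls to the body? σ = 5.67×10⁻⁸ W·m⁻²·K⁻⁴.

P_net ≈ 1.05 W

For a small grey body in a large enclosure: P_net = εσA(T_body⁴ − T_wall⁴).
A = 4πr² = 0.1134 m²; T_body⁴ − T_wall⁴ = 1.945×10⁵ − 2.769×10⁸ = -2.767×10⁸ K⁴.
|P_net| = 0.59·5.67×10⁻⁸·0.1134·2.767×10⁸.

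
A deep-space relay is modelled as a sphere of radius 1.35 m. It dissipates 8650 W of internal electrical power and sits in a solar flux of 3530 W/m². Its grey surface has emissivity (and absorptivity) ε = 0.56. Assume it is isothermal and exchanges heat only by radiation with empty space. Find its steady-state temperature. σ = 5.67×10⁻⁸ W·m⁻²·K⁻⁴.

T ≈ 407 K

At steady state, absorbed solar power + internal power = radiated power.
Absorbed: α·S·A_cross = 0.56·3530·5.726 = 11320 W (cross-section πr²).
Total input = 11320 + 8650 = 19970 W.
Radiated: εσ·A_surf·T⁴ with A_surf = 4πr² = 22.90 m².
T⁴ = 19970/(0.56·5.67×10⁻⁸·22.90) = 2.746×10¹⁰ K⁴.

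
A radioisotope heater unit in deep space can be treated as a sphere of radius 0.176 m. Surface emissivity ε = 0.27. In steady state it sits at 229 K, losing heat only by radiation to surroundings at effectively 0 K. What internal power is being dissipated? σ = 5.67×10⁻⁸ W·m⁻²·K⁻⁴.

Steady state: P = εσA T⁴.
A = 4πr² = 0.3893 m²; T⁴ = (229)⁴ = 2.750×10⁹ K⁴.
P = 0.27 × 5.67×10⁻⁸ × 0.3893 × 2.750×10⁹.

P ≈ 16.4 W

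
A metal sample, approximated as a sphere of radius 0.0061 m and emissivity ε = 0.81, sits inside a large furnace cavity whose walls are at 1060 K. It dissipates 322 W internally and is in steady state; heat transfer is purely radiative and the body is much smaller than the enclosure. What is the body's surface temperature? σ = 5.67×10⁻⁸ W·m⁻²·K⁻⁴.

T ≈ 2010 K

For a small grey body in a large enclosure, net radiated power = εσA(T⁴ − T_w⁴).
Steady state: P = εσA(T⁴ − T_w⁴) with A = 4πr² = 4.676×10⁻⁴ m².
T⁴ = P/(εσA) + T_w⁴ = 322/(0.81·5.67×10⁻⁸·4.676×10⁻⁴) + (1060)⁴
    = 1.499×10¹³ + 1.262×10¹² = 1.626×10¹³ K⁴.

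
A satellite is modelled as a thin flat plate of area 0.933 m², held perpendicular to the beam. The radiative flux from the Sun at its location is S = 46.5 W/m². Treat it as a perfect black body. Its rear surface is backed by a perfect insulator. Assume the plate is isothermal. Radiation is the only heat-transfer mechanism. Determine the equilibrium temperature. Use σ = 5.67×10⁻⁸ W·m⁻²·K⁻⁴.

T ≈ 169 K

At equilibrium, absorbed power = emitted power.
Absorbing cross-section = A = 0.9330 m²; emitting surface = A = 0.9330 m² (ratio 1).
S·A_cross = εσ·A_surf·T⁴  ⇒  T⁴ = S/(1σ).
T⁴ = 1.00·46.5/(1·5.67×10⁻⁸) = 8.201×10⁸ K⁴.
T = (8.201×10⁸)^(1/4).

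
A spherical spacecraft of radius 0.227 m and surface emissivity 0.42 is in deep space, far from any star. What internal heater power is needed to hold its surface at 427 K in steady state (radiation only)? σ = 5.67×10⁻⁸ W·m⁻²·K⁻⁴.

P ≈ 513 W

P = εσ·4πr²·T⁴.
4πr² = 0.6475 m²; T⁴ = 3.324×10¹⁰ K⁴.
P = 0.42·5.67×10⁻⁸·0.6475·3.324×10¹⁰.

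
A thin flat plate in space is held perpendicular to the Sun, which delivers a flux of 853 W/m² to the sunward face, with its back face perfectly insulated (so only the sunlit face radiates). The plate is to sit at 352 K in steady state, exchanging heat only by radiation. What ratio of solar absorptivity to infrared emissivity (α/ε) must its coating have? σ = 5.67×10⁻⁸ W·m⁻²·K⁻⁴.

α/ε ≈ 1.02

Balance: αS·A = εσ·1A·T⁴ ⇒ α/ε = σT⁴/S.
α/ε = 5.67×10⁻⁸·(352)⁴/853 = 5.67×10⁻⁸·1.535×10¹⁰/853.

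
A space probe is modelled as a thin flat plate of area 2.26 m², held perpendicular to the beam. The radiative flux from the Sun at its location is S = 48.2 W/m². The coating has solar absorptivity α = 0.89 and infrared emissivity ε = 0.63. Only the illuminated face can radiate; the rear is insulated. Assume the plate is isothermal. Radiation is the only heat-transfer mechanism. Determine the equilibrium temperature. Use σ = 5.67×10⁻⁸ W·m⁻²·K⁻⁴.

T ≈ 186 K

At equilibrium, absorbed power = emitted power.
Absorbing cross-section = A = 2.260 m²; emitting surface = A = 2.260 m² (ratio 1).
αS·A_cross = εσ·A_surf·T⁴  ⇒  T⁴ = αS/(ε·1σ).
T⁴ = 0.890·48.2/(0.63·1·5.67×10⁻⁸) = 1.201×10⁹ K⁴.
T = (1.201×10⁹)^(1/4).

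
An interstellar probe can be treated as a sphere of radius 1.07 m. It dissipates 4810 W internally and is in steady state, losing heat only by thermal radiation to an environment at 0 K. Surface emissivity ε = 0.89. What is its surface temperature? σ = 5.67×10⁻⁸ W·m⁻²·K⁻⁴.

T ≈ 285 K

Steady state: internal power = radiated power, P = εσA T⁴.
Radiating area A = 4πr² = 14.39 m².
T⁴ = P/(εσA) = 4810/(0.89·5.67×10⁻⁸·14.39) = 6.625×10⁹ K⁴.
T = (6.625×10⁹)^(1/4).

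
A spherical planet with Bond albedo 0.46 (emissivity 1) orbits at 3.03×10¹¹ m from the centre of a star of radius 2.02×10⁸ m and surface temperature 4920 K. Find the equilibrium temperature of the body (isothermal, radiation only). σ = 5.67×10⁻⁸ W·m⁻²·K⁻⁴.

T ≈ 77.0 K

The star's surface emits σT_*⁴; at distance d the flux is S = σT_*⁴(R_*/d)².
S = 5.67×10⁻⁸·(4920)⁴·(2.02×10⁸/3.03×10¹¹)² = 14.77 W/m².
For an isothermal sphere T⁴ = (1−a)S/(4σ) = 3.516×10⁷ K⁴.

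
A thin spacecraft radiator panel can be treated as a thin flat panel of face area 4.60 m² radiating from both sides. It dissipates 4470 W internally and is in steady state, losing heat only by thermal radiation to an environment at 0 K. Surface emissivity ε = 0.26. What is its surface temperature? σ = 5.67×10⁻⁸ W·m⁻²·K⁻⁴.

Steady state: internal power = radiated power, P = εσA T⁴.
Radiating area A = 2·4.60 = 9.200 m².
T⁴ = P/(εσA) = 4470/(0.26·5.67×10⁻⁸·9.200) = 3.296×10¹⁰ K⁴.
T = (3.296×10¹⁰)^(1/4).

T ≈ 426 K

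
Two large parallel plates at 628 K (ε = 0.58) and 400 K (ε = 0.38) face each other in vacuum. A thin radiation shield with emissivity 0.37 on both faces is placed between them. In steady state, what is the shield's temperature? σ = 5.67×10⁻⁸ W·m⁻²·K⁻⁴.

In steady state the net flux on the hot side equals that on the cold side.
σ(T₁⁴−T_s⁴)/D₁ = σ(T_s⁴−T₂⁴)/D₂, with D₁ = 1/ε₁+1/ε_s−1 = 3.427, D₂ = 1/ε_s+1/ε₂−1 = 4.334.
Solve for T_s⁴: T_s⁴ = (D₂·T₁⁴ + D₁·T₂⁴)/(D₁+D₂) = 9.817×10¹⁰ K⁴.

T_s ≈ 560 K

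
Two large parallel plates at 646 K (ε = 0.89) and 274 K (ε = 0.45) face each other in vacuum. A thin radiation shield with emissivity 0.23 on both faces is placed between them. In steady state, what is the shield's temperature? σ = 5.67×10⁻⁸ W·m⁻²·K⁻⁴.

T_s ≈ 561 K

In steady state the net flux on the hot side equals that on the cold side.
σ(T₁⁴−T_s⁴)/D₁ = σ(T_s⁴−T₂⁴)/D₂, with D₁ = 1/ε₁+1/ε_s−1 = 4.471, D₂ = 1/ε_s+1/ε₂−1 = 5.570.
Solve for T_s⁴: T_s⁴ = (D₂·T₁⁴ + D₁·T₂⁴)/(D₁+D₂) = 9.911×10¹⁰ K⁴.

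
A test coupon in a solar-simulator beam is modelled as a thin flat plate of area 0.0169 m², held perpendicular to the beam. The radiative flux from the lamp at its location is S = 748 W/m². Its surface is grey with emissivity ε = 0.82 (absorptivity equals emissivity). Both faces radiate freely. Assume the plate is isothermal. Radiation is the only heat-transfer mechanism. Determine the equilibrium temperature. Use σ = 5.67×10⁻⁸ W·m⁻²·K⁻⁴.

T ≈ 285 K

At equilibrium, absorbed power = emitted power.
Absorbing cross-section = A = 0.01690 m²; emitting surface = 2A = 0.03380 m² (ratio 2).
εS·A_cross = εσ·A_surf·T⁴  ⇒  T⁴ = S/(2σ)   (ε cancels).
T⁴ = 748/(2·5.67×10⁻⁸) = 6.596×10⁹ K⁴.
T = (6.596×10⁹)^(1/4).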